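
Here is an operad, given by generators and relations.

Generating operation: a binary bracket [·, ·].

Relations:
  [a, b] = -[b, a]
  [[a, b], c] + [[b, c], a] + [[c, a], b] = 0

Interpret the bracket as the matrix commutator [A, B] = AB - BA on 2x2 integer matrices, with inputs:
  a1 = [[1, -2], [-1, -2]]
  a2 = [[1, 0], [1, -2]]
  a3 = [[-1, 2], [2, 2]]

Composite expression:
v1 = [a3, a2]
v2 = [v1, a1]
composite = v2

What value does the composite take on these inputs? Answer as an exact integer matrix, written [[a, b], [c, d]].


[a3, a2] = [[2, -6], [9, -2]]
[[a3, a2], a1] = [[24, 10], [31, -24]]

[[24, 10], [31, -24]]


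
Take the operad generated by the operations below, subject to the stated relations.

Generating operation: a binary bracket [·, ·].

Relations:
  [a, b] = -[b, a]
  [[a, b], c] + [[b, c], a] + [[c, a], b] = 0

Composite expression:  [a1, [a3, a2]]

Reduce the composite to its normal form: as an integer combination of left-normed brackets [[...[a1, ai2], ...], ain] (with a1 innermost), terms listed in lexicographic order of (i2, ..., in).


-[[a1, a2], a3] + [[a1, a3], a2]


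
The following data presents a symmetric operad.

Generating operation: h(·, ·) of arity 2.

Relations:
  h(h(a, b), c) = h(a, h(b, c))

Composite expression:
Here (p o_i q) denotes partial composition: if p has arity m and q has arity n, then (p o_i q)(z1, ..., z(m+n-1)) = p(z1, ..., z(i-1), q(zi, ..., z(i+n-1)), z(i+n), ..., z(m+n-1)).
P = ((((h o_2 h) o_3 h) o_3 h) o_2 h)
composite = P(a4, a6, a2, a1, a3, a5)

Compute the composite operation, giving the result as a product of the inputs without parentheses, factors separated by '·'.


a4 · a6 · a2 · a1 · a3 · a5

Key point: h is associative — brackets drop, the a-order remains.
h(a6, a2) reduces to a6 · a2
h(a1, a3) reduces to a1 · a3
h(h(a1, a3), a5) reduces to a1 · a3 · a5
h(h(a6, a2), h(h(a1, a3), a5)) reduces to a6 · a2 · a1 · a3 · a5
h(a4, h(h(a6, a2), h(h(a1, a3), a5))) reduces to a4 · a6 · a2 · a1 · a3 · a5


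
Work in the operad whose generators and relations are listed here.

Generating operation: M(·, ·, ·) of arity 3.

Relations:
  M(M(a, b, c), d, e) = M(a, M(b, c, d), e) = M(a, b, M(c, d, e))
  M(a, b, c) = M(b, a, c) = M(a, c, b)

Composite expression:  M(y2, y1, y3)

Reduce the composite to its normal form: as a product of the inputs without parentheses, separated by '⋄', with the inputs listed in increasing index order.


y1 ⋄ y2 ⋄ y3

Any arrangement under M is one operation, so sort the y-inputs.
M(y2, y1, y3) linearizes to y2 ⋄ y1 ⋄ y3
sorting the factors by input index: y1 ⋄ y2 ⋄ y3


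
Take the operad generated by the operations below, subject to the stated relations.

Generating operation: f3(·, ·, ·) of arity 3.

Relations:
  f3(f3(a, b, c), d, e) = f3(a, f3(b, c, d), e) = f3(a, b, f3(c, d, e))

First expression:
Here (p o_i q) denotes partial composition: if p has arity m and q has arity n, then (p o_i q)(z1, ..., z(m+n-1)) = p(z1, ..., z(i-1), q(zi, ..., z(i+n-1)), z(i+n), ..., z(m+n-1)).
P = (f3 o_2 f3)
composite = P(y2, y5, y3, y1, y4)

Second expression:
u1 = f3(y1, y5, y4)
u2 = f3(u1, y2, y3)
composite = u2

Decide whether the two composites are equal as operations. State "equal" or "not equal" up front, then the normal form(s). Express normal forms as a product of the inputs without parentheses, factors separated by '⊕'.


The first expression, normalized: y2 ⊕ y5 ⊕ y3 ⊕ y1 ⊕ y4
The second expression, normalized: y1 ⊕ y5 ⊕ y4 ⊕ y2 ⊕ y3
Distinct normal forms: not equal.

not equal — first y2 ⊕ y5 ⊕ y3 ⊕ y1 ⊕ y4, second y1 ⊕ y5 ⊕ y4 ⊕ y2 ⊕ y3


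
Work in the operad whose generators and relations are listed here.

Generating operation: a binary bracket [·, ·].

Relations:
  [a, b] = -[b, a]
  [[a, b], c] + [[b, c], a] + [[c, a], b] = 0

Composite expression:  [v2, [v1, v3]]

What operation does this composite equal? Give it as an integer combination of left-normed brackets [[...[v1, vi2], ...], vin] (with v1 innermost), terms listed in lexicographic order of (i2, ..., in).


-[[v1, v3], v2]

A multilinear Lie element is pinned by v1-initial words (v1 innermost).
Composite bracket: [v2, [v1, v3]]
Under [a, b] = ab - ba we get 4 signed associative words (2^2 = 4).
Keep just the words that open with v1:
  from v1v3v2, sign -1: term -[[v1, v3], v2]


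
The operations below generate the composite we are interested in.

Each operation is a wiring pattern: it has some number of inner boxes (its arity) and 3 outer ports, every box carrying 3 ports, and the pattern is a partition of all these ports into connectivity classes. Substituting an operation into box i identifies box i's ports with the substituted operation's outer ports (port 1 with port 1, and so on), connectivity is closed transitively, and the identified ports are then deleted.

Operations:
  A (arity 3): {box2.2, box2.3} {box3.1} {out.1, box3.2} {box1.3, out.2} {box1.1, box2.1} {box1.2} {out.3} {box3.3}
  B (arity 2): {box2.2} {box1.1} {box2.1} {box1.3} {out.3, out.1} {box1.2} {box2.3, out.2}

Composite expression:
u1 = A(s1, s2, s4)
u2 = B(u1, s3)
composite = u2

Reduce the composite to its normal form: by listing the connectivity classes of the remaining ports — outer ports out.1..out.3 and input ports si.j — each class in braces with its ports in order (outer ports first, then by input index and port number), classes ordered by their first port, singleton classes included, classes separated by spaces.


{out.1, out.3} {out.2, s3.3} {s1.1, s2.1} {s1.2} {s1.3} {s2.2, s2.3} {s3.1} {s3.2} {s4.1} {s4.2} {s4.3}

Reachability decides: close wires over B-identified ports.
through A, on inputs (s1, s2, s4): {out.1, s4.2} {out.2, s1.3} {out.3} {s1.1, s2.1} {s1.2} {s2.2, s2.3} {s4.1} {s4.3} (out.j = stage outer ports)
through B, on inputs (s1, s2, s4, s3): {out.1, out.3} {out.2, s3.3} {s1.1, s2.1} {s1.2} {s1.3} {s2.2, s2.3} {s3.1} {s3.2} {s4.1} {s4.2} {s4.3} (out.j = stage outer ports)


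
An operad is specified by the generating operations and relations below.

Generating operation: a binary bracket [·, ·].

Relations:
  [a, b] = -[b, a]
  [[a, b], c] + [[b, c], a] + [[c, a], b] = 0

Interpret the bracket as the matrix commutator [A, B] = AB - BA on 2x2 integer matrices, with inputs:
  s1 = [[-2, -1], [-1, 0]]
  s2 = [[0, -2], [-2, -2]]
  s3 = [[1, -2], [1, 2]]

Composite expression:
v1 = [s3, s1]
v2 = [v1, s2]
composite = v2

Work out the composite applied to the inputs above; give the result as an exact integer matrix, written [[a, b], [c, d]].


[s3, s1] = [[3, -3], [-3, -3]]
[[s3, s1], s2] = [[0, -6], [6, 0]]

[[0, -6], [6, 0]]


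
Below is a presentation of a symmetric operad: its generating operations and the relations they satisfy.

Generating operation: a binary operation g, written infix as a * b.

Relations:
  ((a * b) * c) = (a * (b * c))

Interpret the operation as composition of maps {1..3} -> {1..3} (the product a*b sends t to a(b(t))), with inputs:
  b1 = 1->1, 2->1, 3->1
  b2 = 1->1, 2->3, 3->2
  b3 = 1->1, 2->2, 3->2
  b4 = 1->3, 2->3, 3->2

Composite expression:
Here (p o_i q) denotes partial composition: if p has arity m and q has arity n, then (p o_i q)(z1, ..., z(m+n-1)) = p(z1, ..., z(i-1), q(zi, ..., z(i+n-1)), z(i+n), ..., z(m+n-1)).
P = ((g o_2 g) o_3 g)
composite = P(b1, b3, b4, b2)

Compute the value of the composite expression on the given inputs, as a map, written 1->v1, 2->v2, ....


(b4 * b2) = 1->3, 2->2, 3->3
(b3 * (b4 * b2)) = 1->2, 2->2, 3->2
(b1 * (b3 * (b4 * b2))) = 1->1, 2->1, 3->1

1->1, 2->1, 3->1


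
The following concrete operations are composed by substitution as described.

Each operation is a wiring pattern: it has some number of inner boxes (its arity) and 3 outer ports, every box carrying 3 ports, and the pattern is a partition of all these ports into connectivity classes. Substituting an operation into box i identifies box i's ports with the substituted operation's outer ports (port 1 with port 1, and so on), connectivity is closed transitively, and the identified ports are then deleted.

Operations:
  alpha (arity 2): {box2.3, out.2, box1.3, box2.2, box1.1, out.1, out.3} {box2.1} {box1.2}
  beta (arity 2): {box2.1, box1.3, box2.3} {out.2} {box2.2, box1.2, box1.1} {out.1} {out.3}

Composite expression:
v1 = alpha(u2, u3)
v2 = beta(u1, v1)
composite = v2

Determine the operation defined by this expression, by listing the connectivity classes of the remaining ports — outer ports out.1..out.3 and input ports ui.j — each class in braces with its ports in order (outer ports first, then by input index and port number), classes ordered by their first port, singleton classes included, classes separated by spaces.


{out.1} {out.2} {out.3} {u1.1, u1.2, u1.3, u2.1, u2.3, u3.2, u3.3} {u2.2} {u3.1}


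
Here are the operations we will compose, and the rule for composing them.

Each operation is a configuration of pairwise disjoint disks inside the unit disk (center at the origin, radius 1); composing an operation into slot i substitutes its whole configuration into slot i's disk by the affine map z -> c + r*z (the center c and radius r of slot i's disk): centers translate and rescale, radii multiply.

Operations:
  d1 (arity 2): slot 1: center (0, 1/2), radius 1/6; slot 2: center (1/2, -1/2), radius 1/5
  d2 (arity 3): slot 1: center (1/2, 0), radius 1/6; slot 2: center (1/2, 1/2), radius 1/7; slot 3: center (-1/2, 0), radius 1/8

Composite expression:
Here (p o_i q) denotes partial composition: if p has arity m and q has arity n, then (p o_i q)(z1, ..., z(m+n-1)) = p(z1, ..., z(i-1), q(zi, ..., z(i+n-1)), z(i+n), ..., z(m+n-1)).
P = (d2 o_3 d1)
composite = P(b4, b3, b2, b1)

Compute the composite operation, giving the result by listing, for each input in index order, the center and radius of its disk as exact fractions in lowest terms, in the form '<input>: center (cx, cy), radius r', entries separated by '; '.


Follow each b-input down from d2: c' goes to c + r*c', radius to r*r'.
b4 passes through 1 substitution, ending at center (1/2, 0), radius 1/6
b3 passes through 1 substitution, ending at center (1/2, 1/2), radius 1/7
b2 passes through 2 substitutions, ending at center (-1/2, 1/16), radius 1/48
b1 passes through 2 substitutions, ending at center (-7/16, -1/16), radius 1/40

b1: center (-7/16, -1/16), radius 1/40; b2: center (-1/2, 1/16), radius 1/48; b3: center (1/2, 1/2), radius 1/7; b4: center (1/2, 0), radius 1/6


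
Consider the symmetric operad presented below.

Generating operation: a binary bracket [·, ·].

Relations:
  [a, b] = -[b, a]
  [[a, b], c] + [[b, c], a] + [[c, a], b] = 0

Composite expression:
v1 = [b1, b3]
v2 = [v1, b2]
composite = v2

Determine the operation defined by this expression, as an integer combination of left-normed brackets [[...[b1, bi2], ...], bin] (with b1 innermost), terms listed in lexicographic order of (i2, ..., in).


[[b1, b3], b2]


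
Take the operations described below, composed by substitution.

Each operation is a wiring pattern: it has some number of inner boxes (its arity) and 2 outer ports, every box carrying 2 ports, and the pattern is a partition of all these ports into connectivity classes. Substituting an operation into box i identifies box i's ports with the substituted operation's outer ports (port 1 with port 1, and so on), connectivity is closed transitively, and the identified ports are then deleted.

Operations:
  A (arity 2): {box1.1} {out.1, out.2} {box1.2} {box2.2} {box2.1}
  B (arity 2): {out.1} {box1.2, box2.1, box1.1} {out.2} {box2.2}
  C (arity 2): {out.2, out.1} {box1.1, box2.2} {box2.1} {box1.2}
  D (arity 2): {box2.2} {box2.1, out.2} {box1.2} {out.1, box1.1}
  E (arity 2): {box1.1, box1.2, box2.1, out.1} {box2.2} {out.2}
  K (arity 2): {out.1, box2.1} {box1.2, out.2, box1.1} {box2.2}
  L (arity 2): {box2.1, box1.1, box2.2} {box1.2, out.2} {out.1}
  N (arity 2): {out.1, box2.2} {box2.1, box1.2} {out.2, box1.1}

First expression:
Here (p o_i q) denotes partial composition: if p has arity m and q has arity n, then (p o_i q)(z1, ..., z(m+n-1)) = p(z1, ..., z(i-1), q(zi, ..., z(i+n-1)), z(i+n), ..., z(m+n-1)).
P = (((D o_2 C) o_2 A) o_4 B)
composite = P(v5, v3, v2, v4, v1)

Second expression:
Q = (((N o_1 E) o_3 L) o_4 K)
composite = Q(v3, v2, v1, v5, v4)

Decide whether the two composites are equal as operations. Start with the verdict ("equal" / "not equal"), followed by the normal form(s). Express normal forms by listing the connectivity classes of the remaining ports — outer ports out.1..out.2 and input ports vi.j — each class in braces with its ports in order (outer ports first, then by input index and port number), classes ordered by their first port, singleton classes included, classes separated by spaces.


not equal; the first gives {out.1, v5.1} {out.2} {v1.1, v4.1, v4.2} {v1.2} {v2.1} {v2.2} {v3.1} {v3.2} {v5.2} and the second {out.1, v1.2} {out.2, v2.1, v3.1, v3.2} {v1.1, v4.1, v5.1, v5.2} {v2.2} {v4.2}

Reducing the first expression gives {out.1, v5.1} {out.2} {v1.1, v4.1, v4.2} {v1.2} {v2.1} {v2.2} {v3.1} {v3.2} {v5.2}
Reducing the second expression gives {out.1, v1.2} {out.2, v2.1, v3.1, v3.2} {v1.1, v4.1, v5.1, v5.2} {v2.2} {v4.2}
The normal forms differ: not equal.


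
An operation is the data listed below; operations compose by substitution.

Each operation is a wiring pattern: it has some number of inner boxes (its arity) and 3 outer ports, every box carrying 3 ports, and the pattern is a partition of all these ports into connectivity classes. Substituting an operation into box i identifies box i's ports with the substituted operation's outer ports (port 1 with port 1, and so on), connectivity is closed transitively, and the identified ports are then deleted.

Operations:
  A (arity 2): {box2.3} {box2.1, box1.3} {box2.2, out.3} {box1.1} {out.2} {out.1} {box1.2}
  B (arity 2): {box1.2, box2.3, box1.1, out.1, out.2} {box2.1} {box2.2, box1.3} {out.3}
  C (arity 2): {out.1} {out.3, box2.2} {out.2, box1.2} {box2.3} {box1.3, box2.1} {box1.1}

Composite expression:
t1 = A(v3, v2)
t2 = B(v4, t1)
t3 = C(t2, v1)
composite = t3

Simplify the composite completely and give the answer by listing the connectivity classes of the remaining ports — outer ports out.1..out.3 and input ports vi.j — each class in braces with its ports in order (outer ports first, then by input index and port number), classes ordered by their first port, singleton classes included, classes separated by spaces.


{out.1} {out.2, v2.2, v4.1, v4.2} {out.3, v1.2} {v1.1} {v1.3} {v2.1, v3.3} {v2.3} {v3.1} {v3.2} {v4.3}

Reachability decides: close wires over C-identified ports.
stage A: inputs (v3, v2), connectivity {out.1} {out.2} {out.3, v2.2} {v2.1, v3.3} {v2.3} {v3.1} {v3.2}, out.j its boundary
stage B: inputs (v4, v3, v2), connectivity {out.1, out.2, v2.2, v4.1, v4.2} {out.3} {v2.1, v3.3} {v2.3} {v3.1} {v3.2} {v4.3}, out.j its boundary
stage C: inputs (v4, v3, v2, v1), connectivity {out.1} {out.2, v2.2, v4.1, v4.2} {out.3, v1.2} {v1.1} {v1.3} {v2.1, v3.3} {v2.3} {v3.1} {v3.2} {v4.3}, out.j its boundary


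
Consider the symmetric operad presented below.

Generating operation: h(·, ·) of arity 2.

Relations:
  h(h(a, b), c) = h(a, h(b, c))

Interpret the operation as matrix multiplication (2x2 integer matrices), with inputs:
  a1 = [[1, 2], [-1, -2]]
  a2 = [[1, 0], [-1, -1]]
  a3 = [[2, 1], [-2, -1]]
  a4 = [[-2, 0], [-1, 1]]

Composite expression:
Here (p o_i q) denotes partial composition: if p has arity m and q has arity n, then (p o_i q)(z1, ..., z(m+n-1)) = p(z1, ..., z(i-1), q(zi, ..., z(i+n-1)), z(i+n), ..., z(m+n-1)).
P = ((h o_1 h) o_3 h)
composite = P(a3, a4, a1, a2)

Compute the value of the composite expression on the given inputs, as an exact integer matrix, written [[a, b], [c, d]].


[[6, 12], [-6, -12]]

h(a3, a4) = [[-5, 1], [5, -1]]
h(a1, a2) = [[-1, -2], [1, 2]]
h(h(a3, a4), h(a1, a2)) = [[6, 12], [-6, -12]]


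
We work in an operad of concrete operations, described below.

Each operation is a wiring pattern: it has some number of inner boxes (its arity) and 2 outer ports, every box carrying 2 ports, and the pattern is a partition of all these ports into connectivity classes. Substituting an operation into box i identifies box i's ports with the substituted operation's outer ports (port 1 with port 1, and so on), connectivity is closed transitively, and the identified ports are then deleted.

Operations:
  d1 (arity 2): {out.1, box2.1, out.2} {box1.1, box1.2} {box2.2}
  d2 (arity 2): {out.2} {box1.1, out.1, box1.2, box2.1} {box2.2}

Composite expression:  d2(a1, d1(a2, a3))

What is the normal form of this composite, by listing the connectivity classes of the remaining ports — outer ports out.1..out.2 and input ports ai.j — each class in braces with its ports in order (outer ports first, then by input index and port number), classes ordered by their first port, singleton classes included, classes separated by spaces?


{out.1, a1.1, a1.2, a3.1} {out.2} {a2.1, a2.2} {a3.2}

Connectivity passes through glued d2-boundaries; trace each wire chain.
composing d1 on (a2, a3), with out.j its own outer ports: {out.1, out.2, a3.1} {a2.1, a2.2} {a3.2}
composing d2 on (a1, a2, a3), with out.j its own outer ports: {out.1, a1.1, a1.2, a3.1} {out.2} {a2.1, a2.2} {a3.2}


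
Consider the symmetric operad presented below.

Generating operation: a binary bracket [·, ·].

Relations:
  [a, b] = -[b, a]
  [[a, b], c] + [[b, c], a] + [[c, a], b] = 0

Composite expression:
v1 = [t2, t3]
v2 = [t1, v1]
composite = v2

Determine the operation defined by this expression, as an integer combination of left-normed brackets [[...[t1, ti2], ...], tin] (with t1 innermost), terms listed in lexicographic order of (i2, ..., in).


[[t1, t2], t3] - [[t1, t3], t2]


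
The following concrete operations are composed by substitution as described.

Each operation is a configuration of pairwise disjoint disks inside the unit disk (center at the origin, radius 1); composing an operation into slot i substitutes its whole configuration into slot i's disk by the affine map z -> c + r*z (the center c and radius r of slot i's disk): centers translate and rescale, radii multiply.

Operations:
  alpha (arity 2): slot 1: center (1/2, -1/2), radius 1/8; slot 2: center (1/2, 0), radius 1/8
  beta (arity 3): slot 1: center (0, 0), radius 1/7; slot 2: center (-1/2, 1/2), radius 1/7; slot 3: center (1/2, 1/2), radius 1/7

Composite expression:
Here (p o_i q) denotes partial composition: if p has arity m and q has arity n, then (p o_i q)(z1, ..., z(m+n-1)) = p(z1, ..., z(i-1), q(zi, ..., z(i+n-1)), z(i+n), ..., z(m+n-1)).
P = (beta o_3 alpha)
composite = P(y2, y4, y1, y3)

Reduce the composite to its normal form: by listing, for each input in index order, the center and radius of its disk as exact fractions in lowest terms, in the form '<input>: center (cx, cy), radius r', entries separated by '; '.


y1: center (4/7, 3/7), radius 1/56; y2: center (0, 0), radius 1/7; y3: center (4/7, 1/2), radius 1/56; y4: center (-1/2, 1/2), radius 1/7

Each y-disk chains the slot maps above it in beta; radii multiply.
y2: after 1 affine step, its disk has center (0, 0), radius 1/7
y4: after 1 affine step, its disk has center (-1/2, 1/2), radius 1/7
y1: after 2 affine steps, its disk has center (4/7, 3/7), radius 1/56
y3: after 2 affine steps, its disk has center (4/7, 1/2), radius 1/56


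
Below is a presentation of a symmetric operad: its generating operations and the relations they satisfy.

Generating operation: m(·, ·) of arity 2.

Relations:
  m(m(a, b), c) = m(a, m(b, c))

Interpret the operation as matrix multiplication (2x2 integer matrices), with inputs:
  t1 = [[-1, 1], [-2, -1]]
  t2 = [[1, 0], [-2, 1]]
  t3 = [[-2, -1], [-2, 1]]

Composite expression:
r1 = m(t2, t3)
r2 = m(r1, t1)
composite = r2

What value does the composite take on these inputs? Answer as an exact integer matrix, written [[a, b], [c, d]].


m(t2, t3) = [[-2, -1], [2, 3]]
m(m(t2, t3), t1) = [[4, -1], [-8, -1]]

[[4, -1], [-8, -1]]


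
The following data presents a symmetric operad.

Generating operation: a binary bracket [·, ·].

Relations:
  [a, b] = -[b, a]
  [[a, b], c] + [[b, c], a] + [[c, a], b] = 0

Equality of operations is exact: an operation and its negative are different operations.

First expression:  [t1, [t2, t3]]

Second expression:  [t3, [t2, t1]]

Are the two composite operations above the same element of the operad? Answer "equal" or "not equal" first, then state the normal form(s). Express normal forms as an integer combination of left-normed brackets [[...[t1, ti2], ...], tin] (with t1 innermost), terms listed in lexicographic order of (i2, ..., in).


not equal: they reduce to [[t1, t2], t3] - [[t1, t3], t2] and [[t1, t2], t3]

Normal form of the first expression: [[t1, t2], t3] - [[t1, t3], t2]
Normal form of the second expression: [[t1, t2], t3]
The forms do not match — not equal.


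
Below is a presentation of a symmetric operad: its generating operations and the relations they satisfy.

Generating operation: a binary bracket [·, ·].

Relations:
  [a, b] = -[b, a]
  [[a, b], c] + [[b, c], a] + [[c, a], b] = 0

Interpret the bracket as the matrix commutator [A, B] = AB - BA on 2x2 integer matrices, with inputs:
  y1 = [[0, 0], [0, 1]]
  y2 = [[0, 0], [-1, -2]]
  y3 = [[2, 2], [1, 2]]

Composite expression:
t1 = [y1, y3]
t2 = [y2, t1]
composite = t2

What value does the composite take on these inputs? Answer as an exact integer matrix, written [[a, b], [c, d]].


[y1, y3] = [[0, -2], [1, 0]]
[y2, [y1, y3]] = [[-2, -4], [-2, 2]]

[[-2, -4], [-2, 2]]


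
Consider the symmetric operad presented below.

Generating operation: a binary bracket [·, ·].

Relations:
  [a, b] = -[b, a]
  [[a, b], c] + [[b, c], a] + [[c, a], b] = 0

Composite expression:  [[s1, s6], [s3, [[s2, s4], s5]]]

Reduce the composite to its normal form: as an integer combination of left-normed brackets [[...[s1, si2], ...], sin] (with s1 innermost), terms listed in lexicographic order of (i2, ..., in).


-[[[[[s1, s6], s2], s4], s5], s3] + [[[[[s1, s6], s3], s2], s4], s5] - [[[[[s1, s6], s3], s4], s2], s5] - [[[[[s1, s6], s3], s5], s2], s4] + [[[[[s1, s6], s3], s5], s4], s2] + [[[[[s1, s6], s4], s2], s5], s3] + [[[[[s1, s6], s5], s2], s4], s3] - [[[[[s1, s6], s5], s4], s2], s3]

A multilinear Lie element is pinned by s1-initial words (s1 innermost).
Composite bracket: [[s1, s6], [s3, [[s2, s4], s5]]]
Under [a, b] = ab - ba we get 32 signed associative words (2^5 = 32).
Keep just the words that open with s1:
  the word s1s6s2s4s5s3 carries sign -1 and contributes -[[[[[s1, s6], s2], s4], s5], s3]
  the word s1s6s3s2s4s5 carries sign +1 and contributes +[[[[[s1, s6], s3], s2], s4], s5]
  the word s1s6s3s4s2s5 carries sign -1 and contributes -[[[[[s1, s6], s3], s4], s2], s5]
  the word s1s6s3s5s2s4 carries sign -1 and contributes -[[[[[s1, s6], s3], s5], s2], s4]
  the word s1s6s3s5s4s2 carries sign +1 and contributes +[[[[[s1, s6], s3], s5], s4], s2]
  the word s1s6s4s2s5s3 carries sign +1 and contributes +[[[[[s1, s6], s4], s2], s5], s3]
  the word s1s6s5s2s4s3 carries sign +1 and contributes +[[[[[s1, s6], s5], s2], s4], s3]
  the word s1s6s5s4s2s3 carries sign -1 and contributes -[[[[[s1, s6], s5], s4], s2], s3]


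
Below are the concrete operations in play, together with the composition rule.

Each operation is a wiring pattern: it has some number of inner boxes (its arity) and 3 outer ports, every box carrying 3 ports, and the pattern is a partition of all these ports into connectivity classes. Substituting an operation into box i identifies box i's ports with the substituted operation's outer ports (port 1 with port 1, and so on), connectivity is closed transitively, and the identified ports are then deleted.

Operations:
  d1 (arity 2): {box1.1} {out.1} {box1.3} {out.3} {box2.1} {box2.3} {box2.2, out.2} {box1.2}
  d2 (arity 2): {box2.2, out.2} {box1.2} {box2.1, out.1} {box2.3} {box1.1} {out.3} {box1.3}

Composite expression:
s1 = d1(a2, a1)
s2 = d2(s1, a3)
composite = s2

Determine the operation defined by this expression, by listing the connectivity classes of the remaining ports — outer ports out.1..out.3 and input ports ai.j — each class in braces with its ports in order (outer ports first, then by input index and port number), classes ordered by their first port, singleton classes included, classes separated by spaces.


{out.1, a3.1} {out.2, a3.2} {out.3} {a1.1} {a1.2} {a1.3} {a2.1} {a2.2} {a2.3} {a3.3}

Connectivity passes through glued d2-boundaries; trace each wire chain.
composing d1 on (a2, a1), with out.j its own outer ports: {out.1} {out.2, a1.2} {out.3} {a1.1} {a1.3} {a2.1} {a2.2} {a2.3}
composing d2 on (a2, a1, a3), with out.j its own outer ports: {out.1, a3.1} {out.2, a3.2} {out.3} {a1.1} {a1.2} {a1.3} {a2.1} {a2.2} {a2.3} {a3.3}


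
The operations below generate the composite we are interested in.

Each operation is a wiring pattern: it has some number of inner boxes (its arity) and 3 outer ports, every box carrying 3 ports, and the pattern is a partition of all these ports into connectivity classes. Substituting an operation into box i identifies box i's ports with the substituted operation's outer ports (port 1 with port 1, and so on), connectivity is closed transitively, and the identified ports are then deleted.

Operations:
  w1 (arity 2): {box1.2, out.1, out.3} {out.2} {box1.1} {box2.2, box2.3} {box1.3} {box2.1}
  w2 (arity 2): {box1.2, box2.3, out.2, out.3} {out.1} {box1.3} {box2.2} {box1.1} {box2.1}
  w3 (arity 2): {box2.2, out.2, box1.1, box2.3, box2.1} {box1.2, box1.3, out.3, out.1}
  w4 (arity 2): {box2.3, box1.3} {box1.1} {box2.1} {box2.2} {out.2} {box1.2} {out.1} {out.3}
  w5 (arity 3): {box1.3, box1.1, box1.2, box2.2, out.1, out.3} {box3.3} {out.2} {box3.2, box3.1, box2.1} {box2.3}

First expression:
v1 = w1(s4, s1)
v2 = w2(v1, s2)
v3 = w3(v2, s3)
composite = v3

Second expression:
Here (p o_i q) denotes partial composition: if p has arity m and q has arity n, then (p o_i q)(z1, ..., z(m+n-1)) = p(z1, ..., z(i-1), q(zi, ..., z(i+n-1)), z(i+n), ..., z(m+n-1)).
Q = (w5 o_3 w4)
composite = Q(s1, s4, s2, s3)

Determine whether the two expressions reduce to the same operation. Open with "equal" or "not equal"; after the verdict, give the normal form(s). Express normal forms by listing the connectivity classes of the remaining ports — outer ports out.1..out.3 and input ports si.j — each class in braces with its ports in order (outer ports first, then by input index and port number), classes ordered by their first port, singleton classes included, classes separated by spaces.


The first expression reduces to {out.1, out.3, s2.3} {out.2, s3.1, s3.2, s3.3} {s1.1} {s1.2, s1.3} {s2.1} {s2.2} {s4.1} {s4.2} {s4.3}
The second expression reduces to {out.1, out.3, s1.1, s1.2, s1.3, s4.2} {out.2} {s2.1} {s2.2} {s2.3, s3.3} {s3.1} {s3.2} {s4.1} {s4.3}
Different reductions; not equal.

not equal — first {out.1, out.3, s2.3} {out.2, s3.1, s3.2, s3.3} {s1.1} {s1.2, s1.3} {s2.1} {s2.2} {s4.1} {s4.2} {s4.3}, second {out.1, out.3, s1.1, s1.2, s1.3, s4.2} {out.2} {s2.1} {s2.2} {s2.3, s3.3} {s3.1} {s3.2} {s4.1} {s4.3}


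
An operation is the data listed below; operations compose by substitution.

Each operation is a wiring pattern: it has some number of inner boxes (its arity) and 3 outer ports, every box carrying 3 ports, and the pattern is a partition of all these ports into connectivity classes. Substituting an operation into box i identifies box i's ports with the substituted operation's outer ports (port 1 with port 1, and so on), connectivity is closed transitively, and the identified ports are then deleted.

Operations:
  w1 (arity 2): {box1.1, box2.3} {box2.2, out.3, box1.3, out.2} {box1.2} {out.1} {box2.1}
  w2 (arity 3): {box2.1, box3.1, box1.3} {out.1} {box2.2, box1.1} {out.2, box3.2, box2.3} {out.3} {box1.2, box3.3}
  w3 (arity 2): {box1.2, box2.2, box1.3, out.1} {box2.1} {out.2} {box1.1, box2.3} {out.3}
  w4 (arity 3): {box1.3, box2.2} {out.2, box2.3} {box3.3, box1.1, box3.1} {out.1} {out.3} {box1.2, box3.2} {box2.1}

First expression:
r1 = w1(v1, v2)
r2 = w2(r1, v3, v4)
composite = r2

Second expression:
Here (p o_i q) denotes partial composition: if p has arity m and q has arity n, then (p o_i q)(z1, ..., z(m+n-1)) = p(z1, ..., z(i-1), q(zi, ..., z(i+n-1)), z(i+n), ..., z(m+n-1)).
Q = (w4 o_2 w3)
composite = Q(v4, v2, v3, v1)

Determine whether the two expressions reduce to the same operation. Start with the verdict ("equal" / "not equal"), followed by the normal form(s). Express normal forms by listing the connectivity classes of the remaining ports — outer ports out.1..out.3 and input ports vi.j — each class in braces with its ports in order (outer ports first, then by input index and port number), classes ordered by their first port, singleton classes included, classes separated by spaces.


not equal; first: {out.1} {out.2, v3.3, v4.2} {out.3} {v1.1, v2.3} {v1.2} {v1.3, v2.2, v3.1, v4.1, v4.3} {v2.1} {v3.2}; second: {out.1} {out.2} {out.3} {v1.1, v1.3, v4.1} {v1.2, v4.2} {v2.1, v3.3} {v2.2, v2.3, v3.2} {v3.1} {v4.3}


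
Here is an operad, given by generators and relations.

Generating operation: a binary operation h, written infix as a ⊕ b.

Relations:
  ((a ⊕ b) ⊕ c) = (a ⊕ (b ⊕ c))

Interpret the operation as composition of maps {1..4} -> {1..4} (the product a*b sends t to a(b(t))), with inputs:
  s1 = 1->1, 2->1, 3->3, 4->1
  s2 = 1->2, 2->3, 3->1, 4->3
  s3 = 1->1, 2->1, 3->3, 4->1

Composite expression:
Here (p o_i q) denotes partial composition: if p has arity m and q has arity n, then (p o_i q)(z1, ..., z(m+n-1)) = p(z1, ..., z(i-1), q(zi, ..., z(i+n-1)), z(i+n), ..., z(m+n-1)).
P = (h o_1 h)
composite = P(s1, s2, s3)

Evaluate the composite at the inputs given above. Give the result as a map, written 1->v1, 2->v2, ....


1->1, 2->1, 3->1, 4->1

(s1 ⊕ s2) = 1->1, 2->3, 3->1, 4->3
((s1 ⊕ s2) ⊕ s3) = 1->1, 2->1, 3->1, 4->1


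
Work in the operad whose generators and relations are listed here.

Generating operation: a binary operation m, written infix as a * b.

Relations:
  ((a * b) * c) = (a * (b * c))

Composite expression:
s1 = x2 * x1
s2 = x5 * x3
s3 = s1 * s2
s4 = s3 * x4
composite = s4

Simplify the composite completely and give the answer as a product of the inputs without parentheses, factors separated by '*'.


x2 * x1 * x5 * x3 * x4

All parenthesizations of m agree; list the x-inputs left to right.
(x2 * x1) linearizes to x2 * x1
(x5 * x3) linearizes to x5 * x3
((x2 * x1) * (x5 * x3)) linearizes to x2 * x1 * x5 * x3
(((x2 * x1) * (x5 * x3)) * x4) linearizes to x2 * x1 * x5 * x3 * x4


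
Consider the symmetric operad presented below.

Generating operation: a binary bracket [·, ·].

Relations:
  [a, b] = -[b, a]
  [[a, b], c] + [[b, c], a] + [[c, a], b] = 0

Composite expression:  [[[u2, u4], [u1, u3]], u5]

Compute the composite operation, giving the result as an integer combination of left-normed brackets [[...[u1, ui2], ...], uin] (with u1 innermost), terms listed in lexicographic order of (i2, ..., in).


-[[[[u1, u3], u2], u4], u5] + [[[[u1, u3], u4], u2], u5]

A multilinear Lie element is pinned by u1-initial words (u1 innermost).
Composite bracket: [[[u2, u4], [u1, u3]], u5]
Under [a, b] = ab - ba we get 16 signed associative words (2^4 = 16).
Coefficients come from the u1-initial words:
  from u1u3u2u4u5, sign -1: term -[[[[u1, u3], u2], u4], u5]
  from u1u3u4u2u5, sign +1: term +[[[[u1, u3], u4], u2], u5]


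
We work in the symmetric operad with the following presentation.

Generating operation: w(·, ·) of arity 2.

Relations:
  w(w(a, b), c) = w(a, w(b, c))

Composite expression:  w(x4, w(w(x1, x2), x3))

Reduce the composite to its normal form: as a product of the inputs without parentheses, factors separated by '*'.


x4 * x1 * x2 * x3

All parenthesizations of w agree; list the x-inputs left to right.
w(x1, x2) spells out as x1 * x2
w(w(x1, x2), x3) spells out as x1 * x2 * x3
w(x4, w(w(x1, x2), x3)) spells out as x4 * x1 * x2 * x3


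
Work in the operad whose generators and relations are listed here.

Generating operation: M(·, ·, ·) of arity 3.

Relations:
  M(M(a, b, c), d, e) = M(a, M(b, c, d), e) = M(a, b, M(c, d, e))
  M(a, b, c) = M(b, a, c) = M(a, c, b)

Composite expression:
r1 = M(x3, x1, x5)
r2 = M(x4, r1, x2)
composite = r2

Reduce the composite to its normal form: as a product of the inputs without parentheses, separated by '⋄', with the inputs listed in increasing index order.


Reordering under M is free, so list the x-inputs canonically.
M(x3, x1, x5) reduces to x3 ⋄ x1 ⋄ x5
M(x4, M(x3, x1, x5), x2) reduces to x4 ⋄ x3 ⋄ x1 ⋄ x5 ⋄ x2
putting the inputs in ascending order: x1 ⋄ x2 ⋄ x3 ⋄ x4 ⋄ x5

x1 ⋄ x2 ⋄ x3 ⋄ x4 ⋄ x5


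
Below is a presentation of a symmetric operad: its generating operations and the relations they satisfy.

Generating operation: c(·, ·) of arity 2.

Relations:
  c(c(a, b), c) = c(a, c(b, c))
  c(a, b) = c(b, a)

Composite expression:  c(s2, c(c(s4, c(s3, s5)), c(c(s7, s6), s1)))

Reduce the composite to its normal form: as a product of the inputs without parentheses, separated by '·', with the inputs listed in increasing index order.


s1 · s2 · s3 · s4 · s5 · s6 · s7

Shape and order are irrelevant to c; the s-input set decides.
c(s3, s5) collapses to s3 · s5
c(s4, c(s3, s5)) collapses to s4 · s3 · s5
c(s7, s6) collapses to s7 · s6
c(c(s7, s6), s1) collapses to s7 · s6 · s1
c(c(s4, c(s3, s5)), c(c(s7, s6), s1)) collapses to s4 · s3 · s5 · s7 · s6 · s1
c(s2, c(c(s4, c(s3, s5)), c(c(s7, s6), s1))) collapses to s2 · s4 · s3 · s5 · s7 · s6 · s1
rearranged into index order: s1 · s2 · s3 · s4 · s5 · s6 · s7


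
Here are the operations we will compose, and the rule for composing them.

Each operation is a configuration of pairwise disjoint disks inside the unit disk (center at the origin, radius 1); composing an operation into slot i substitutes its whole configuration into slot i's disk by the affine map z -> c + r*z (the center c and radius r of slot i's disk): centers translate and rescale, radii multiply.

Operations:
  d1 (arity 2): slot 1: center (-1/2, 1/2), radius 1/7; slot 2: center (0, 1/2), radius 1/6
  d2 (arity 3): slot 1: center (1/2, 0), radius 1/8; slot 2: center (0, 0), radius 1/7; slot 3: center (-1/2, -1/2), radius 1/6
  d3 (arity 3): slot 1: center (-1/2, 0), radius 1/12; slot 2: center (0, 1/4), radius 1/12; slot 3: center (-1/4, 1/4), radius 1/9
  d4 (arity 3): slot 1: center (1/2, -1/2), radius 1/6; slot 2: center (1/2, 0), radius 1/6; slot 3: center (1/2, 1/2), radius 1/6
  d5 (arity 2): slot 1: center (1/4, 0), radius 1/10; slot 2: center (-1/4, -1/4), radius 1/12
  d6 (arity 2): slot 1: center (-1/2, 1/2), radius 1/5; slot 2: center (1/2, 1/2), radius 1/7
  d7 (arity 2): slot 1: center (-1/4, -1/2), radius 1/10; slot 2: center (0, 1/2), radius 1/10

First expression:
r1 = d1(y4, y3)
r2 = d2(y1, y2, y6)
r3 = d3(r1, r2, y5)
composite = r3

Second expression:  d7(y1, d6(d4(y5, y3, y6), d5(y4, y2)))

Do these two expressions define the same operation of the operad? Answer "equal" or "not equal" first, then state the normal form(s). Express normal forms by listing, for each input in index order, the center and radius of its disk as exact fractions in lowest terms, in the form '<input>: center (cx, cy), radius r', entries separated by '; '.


not equal: they reduce to y1: center (1/24, 1/4), radius 1/96; y2: center (0, 1/4), radius 1/84; y3: center (-1/2, 1/24), radius 1/72; y4: center (-13/24, 1/24), radius 1/84; y5: center (-1/4, 1/4), radius 1/9; y6: center (-1/24, 5/24), radius 1/72 and y1: center (-1/4, -1/2), radius 1/10; y2: center (13/280, 153/280), radius 1/840; y3: center (-1/25, 11/20), radius 1/300; y4: center (3/56, 11/20), radius 1/700; y5: center (-1/25, 27/50), radius 1/300; y6: center (-1/25, 14/25), radius 1/300

In normal form, the first expression is y1: center (1/24, 1/4), radius 1/96; y2: center (0, 1/4), radius 1/84; y3: center (-1/2, 1/24), radius 1/72; y4: center (-13/24, 1/24), radius 1/84; y5: center (-1/4, 1/4), radius 1/9; y6: center (-1/24, 5/24), radius 1/72
In normal form, the second expression is y1: center (-1/4, -1/2), radius 1/10; y2: center (13/280, 153/280), radius 1/840; y3: center (-1/25, 11/20), radius 1/300; y4: center (3/56, 11/20), radius 1/700; y5: center (-1/25, 27/50), radius 1/300; y6: center (-1/25, 14/25), radius 1/300
Different reductions; not equal.


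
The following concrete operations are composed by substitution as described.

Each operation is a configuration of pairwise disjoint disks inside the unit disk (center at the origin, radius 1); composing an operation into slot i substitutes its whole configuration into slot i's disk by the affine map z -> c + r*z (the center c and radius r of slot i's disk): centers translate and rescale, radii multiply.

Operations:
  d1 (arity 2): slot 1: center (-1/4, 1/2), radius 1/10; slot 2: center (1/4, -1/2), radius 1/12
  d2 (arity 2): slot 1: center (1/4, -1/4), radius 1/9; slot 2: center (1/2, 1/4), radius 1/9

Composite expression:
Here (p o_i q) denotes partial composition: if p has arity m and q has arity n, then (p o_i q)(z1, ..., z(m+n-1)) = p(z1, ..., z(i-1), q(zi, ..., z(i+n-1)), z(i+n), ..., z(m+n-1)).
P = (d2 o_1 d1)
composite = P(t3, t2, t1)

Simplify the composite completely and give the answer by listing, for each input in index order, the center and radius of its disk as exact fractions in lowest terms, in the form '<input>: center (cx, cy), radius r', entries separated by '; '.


t1: center (1/2, 1/4), radius 1/9; t2: center (5/18, -11/36), radius 1/108; t3: center (2/9, -7/36), radius 1/90

Below d2, radii multiply path by path; the t-disk centers shift.
t3: after 2 affine steps, its disk has center (2/9, -7/36), radius 1/90
t2: after 2 affine steps, its disk has center (5/18, -11/36), radius 1/108
t1: after 1 affine step, its disk has center (1/2, 1/4), radius 1/9


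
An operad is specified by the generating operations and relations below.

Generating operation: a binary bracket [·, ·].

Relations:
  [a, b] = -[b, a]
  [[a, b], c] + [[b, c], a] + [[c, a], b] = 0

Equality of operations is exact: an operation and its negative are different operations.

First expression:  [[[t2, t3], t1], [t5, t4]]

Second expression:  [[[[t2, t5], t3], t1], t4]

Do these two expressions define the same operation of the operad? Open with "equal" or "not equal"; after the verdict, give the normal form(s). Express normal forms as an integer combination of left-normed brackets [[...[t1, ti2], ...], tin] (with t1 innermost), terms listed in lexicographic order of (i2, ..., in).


not equal; the first gives [[[[t1, t2], t3], t4], t5] - [[[[t1, t2], t3], t5], t4] - [[[[t1, t3], t2], t4], t5] + [[[[t1, t3], t2], t5], t4] and the second -[[[[t1, t2], t5], t3], t4] + [[[[t1, t3], t2], t5], t4] - [[[[t1, t3], t5], t2], t4] + [[[[t1, t5], t2], t3], t4]

Normal form of the first expression: [[[[t1, t2], t3], t4], t5] - [[[[t1, t2], t3], t5], t4] - [[[[t1, t3], t2], t4], t5] + [[[[t1, t3], t2], t5], t4]
Normal form of the second expression: -[[[[t1, t2], t5], t3], t4] + [[[[t1, t3], t2], t5], t4] - [[[[t1, t3], t5], t2], t4] + [[[[t1, t5], t2], t3], t4]
The forms do not match — not equal.


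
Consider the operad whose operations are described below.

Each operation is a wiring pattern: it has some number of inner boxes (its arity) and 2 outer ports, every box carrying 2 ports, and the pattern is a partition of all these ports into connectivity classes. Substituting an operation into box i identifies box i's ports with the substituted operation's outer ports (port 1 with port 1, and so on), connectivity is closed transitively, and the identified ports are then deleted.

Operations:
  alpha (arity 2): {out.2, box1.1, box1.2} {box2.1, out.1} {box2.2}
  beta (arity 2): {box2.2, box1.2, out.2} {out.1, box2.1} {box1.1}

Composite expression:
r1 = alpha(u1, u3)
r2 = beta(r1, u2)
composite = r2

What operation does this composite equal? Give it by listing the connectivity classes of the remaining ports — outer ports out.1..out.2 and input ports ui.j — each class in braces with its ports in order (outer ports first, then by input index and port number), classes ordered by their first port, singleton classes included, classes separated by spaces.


Connectivity passes through glued beta-boundaries; trace each wire chain.
stage alpha: inputs (u1, u3), connectivity {out.1, u3.1} {out.2, u1.1, u1.2} {u3.2}, out.j its boundary
stage beta: inputs (u1, u3, u2), connectivity {out.1, u2.1} {out.2, u1.1, u1.2, u2.2} {u3.1} {u3.2}, out.j its boundary

{out.1, u2.1} {out.2, u1.1, u1.2, u2.2} {u3.1} {u3.2}
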